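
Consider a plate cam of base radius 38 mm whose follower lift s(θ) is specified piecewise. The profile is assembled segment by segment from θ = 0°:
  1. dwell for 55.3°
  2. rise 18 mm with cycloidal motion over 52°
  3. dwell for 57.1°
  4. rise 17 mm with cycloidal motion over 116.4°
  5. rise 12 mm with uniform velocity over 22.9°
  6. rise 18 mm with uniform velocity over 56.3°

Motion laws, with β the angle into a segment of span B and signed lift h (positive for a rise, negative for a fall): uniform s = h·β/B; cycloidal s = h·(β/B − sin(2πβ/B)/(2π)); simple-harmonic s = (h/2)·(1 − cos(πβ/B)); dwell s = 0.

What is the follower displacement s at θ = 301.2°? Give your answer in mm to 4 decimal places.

seg 1 [0°–55.3°] dwell: s stays 0.0000
seg 2 [55.3°–107.3°] cycloidal, h=18: full span → s += 18 → s = 18.0000
seg 3 [107.3°–164.4°] dwell: s stays 18.0000
seg 4 [164.4°–280.8°] cycloidal, h=17: full span → s += 17 → s = 35.0000
seg 5 [280.8°–303.7°] uniform, h=12: θ=301.2° here. β=20.4, B=22.9. 12·20.4/22.9 = 10.6900 → s = 45.6900

45.6900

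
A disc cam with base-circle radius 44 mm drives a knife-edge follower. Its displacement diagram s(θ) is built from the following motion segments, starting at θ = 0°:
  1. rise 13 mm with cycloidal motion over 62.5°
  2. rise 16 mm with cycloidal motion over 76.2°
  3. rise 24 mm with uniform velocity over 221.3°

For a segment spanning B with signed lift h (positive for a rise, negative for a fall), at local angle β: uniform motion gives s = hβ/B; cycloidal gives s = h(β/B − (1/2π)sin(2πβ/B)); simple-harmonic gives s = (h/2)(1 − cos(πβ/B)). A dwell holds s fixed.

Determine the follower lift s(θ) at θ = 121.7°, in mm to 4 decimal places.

seg 1 [0°–62.5°] cycloidal, h=13: full span → s += 13 → s = 13.0000
seg 2 [62.5°–138.7°] cycloidal, h=16: θ=121.7° here. β=59.2, B=76.2. 16·(0.7769 − sin(2π·0.7769)/(2π)) = 14.9406 → s = 27.9406

27.9406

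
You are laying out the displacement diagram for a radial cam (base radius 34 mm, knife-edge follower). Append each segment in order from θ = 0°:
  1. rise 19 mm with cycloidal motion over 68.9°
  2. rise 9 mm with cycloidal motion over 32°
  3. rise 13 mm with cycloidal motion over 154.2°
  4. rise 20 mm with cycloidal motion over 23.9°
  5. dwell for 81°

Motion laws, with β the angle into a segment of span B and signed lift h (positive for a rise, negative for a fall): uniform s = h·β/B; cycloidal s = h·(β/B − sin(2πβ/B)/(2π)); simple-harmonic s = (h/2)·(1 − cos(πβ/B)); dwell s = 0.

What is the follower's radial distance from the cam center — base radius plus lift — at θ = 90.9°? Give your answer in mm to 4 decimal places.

seg 1 [0°–68.9°] cycloidal, h=19: full span → s += 19 → s = 19.0000
seg 2 [68.9°–100.9°] cycloidal, h=9: θ=90.9° here. β=22, B=32. 9·(0.6875 − sin(2π·0.6875)/(2π)) = 7.5109 → s = 26.5109
radial distance = base radius + s = 34 + 26.5109 = 60.5109

60.5109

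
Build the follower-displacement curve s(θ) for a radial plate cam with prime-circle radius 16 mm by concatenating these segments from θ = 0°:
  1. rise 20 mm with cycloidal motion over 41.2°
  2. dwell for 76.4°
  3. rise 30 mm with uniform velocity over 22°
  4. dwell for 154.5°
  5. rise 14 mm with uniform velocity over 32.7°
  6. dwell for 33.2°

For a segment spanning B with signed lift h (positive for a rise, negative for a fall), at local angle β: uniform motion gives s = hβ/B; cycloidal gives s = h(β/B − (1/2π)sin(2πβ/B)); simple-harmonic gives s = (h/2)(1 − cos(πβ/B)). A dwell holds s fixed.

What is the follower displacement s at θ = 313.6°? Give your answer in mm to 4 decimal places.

seg 1 [0°–41.2°] cycloidal, h=20: full span → s += 20 → s = 20.0000
seg 2 [41.2°–117.6°] dwell: s stays 20.0000
seg 3 [117.6°–139.6°] uniform, h=30: full span → s += 30 → s = 50.0000
seg 4 [139.6°–294.1°] dwell: s stays 50.0000
seg 5 [294.1°–326.8°] uniform, h=14: θ=313.6° here. β=19.5, B=32.7. 14·19.5/32.7 = 8.3486 → s = 58.3486

58.3486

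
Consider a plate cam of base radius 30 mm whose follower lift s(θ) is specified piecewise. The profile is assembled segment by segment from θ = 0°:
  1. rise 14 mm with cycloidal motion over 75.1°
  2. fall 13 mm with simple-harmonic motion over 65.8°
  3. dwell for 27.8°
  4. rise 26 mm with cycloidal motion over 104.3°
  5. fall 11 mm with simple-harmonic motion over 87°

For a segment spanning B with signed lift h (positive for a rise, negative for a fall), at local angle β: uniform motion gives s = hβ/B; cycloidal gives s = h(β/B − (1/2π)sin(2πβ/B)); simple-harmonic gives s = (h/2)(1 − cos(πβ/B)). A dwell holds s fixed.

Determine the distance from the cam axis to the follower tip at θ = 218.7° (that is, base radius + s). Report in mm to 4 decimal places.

seg 1 [0°–75.1°] cycloidal, h=14: full span → s += 14 → s = 14.0000
seg 2 [75.1°–140.9°] simple-harmonic, h=-13: full span → s += -13 → s = 1.0000
seg 3 [140.9°–168.7°] dwell: s stays 1.0000
seg 4 [168.7°–273°] cycloidal, h=26: θ=218.7° here. β=50, B=104.3. 26·(0.4794 − sin(2π·0.4794)/(2π)) = 11.9296 → s = 12.9296
radial distance = base radius + s = 30 + 12.9296 = 42.9296

42.9296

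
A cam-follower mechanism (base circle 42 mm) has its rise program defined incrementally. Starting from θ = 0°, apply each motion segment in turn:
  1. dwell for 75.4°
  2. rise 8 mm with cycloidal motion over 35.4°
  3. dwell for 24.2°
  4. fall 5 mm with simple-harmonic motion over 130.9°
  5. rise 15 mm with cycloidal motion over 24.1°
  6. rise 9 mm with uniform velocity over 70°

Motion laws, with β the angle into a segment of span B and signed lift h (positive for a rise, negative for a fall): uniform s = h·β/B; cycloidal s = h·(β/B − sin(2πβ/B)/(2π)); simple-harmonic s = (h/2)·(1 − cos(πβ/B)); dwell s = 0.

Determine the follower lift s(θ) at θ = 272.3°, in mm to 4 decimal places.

seg 1 [0°–75.4°] dwell: s stays 0.0000
seg 2 [75.4°–110.8°] cycloidal, h=8: full span → s += 8 → s = 8.0000
seg 3 [110.8°–135°] dwell: s stays 8.0000
seg 4 [135°–265.9°] simple-harmonic, h=-5: full span → s += -5 → s = 3.0000
seg 5 [265.9°–290°] cycloidal, h=15: θ=272.3° here. β=6.4, B=24.1. 15·(0.2656 − sin(2π·0.2656)/(2π)) = 1.6075 → s = 4.6075

4.6075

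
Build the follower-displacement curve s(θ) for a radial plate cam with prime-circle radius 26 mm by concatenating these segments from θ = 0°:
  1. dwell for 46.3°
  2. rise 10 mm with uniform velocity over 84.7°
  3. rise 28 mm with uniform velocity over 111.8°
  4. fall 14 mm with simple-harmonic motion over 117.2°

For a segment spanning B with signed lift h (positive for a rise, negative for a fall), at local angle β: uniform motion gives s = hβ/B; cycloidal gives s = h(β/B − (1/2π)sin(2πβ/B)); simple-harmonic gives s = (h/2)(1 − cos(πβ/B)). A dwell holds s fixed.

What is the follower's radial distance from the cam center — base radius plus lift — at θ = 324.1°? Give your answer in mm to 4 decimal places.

seg 1 [0°–46.3°] dwell: s stays 0.0000
seg 2 [46.3°–131°] uniform, h=10: full span → s += 10 → s = 10.0000
seg 3 [131°–242.8°] uniform, h=28: full span → s += 28 → s = 38.0000
seg 4 [242.8°–360°] simple-harmonic, h=-14: θ=324.1° here. β=81.3, B=117.2. -14/2·(1 − cos(π·0.6937)) = -11.0014 → s = 26.9986
radial distance = base radius + s = 26 + 26.9986 = 52.9986

52.9986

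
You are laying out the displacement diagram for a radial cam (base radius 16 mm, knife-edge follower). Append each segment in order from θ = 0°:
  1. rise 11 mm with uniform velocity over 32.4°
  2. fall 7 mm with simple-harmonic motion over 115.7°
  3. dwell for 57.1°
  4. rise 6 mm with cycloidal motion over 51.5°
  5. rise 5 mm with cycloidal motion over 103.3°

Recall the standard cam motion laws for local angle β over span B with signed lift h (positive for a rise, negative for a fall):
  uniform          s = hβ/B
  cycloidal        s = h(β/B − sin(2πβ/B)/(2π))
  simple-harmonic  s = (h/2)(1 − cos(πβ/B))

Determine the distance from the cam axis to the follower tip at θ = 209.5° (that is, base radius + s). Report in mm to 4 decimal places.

seg 1 [0°–32.4°] uniform, h=11: full span → s += 11 → s = 11.0000
seg 2 [32.4°–148.1°] simple-harmonic, h=-7: full span → s += -7 → s = 4.0000
seg 3 [148.1°–205.2°] dwell: s stays 4.0000
seg 4 [205.2°–256.7°] cycloidal, h=6: θ=209.5° here. β=4.3, B=51.5. 6·(0.0835 − sin(2π·0.0835)/(2π)) = 0.0227 → s = 4.0227
radial distance = base radius + s = 16 + 4.0227 = 20.0227

20.0227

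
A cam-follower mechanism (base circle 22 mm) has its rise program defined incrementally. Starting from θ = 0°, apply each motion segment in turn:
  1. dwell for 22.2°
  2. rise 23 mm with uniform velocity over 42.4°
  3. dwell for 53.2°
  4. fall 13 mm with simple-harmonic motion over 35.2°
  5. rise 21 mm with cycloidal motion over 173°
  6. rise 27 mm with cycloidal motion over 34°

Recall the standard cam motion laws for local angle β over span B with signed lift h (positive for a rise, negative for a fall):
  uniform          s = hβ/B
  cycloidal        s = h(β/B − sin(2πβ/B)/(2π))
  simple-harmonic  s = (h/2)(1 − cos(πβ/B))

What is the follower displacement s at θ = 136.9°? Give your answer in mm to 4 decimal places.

seg 1 [0°–22.2°] dwell: s stays 0.0000
seg 2 [22.2°–64.6°] uniform, h=23: full span → s += 23 → s = 23.0000
seg 3 [64.6°–117.8°] dwell: s stays 23.0000
seg 4 [117.8°–153°] simple-harmonic, h=-13: θ=136.9° here. β=19.1, B=35.2. -13/2·(1 − cos(π·0.5426)) = -7.3676 → s = 15.6324

15.6324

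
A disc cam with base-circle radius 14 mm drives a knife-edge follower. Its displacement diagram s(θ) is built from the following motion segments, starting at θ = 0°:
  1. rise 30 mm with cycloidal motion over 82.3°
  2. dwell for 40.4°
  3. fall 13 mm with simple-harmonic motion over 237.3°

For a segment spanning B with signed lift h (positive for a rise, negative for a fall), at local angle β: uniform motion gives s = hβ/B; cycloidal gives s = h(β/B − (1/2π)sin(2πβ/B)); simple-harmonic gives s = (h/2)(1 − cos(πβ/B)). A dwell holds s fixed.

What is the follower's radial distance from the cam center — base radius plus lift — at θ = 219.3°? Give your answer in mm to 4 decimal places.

seg 1 [0°–82.3°] cycloidal, h=30: full span → s += 30 → s = 30.0000
seg 2 [82.3°–122.7°] dwell: s stays 30.0000
seg 3 [122.7°–360°] simple-harmonic, h=-13: θ=219.3° here. β=96.6, B=237.3. -13/2·(1 − cos(π·0.4071)) = -4.6294 → s = 25.3706
radial distance = base radius + s = 14 + 25.3706 = 39.3706

39.3706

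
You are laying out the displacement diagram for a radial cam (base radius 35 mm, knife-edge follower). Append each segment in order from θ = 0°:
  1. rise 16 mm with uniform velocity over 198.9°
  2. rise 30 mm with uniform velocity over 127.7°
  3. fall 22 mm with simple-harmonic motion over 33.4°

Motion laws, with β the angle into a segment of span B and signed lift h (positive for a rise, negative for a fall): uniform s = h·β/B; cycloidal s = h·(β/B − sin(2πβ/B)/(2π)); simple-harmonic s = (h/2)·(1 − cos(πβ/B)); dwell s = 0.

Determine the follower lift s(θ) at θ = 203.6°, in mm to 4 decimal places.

seg 1 [0°–198.9°] uniform, h=16: full span → s += 16 → s = 16.0000
seg 2 [198.9°–326.6°] uniform, h=30: θ=203.6° here. β=4.7, B=127.7. 30·4.7/127.7 = 1.1042 → s = 17.1042

17.1042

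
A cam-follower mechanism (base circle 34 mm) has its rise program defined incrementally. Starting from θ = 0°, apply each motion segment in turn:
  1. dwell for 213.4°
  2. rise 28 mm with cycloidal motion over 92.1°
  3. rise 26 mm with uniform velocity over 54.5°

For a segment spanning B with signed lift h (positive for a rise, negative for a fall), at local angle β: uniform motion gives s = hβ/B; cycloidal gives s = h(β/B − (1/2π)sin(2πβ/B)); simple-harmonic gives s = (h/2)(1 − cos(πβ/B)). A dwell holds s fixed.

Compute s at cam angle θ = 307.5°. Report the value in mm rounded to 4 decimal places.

seg 1 [0°–213.4°] dwell: s stays 0.0000
seg 2 [213.4°–305.5°] cycloidal, h=28: full span → s += 28 → s = 28.0000
seg 3 [305.5°–360°] uniform, h=26: θ=307.5° here. β=2, B=54.5. 26·2/54.5 = 0.9541 → s = 28.9541

28.9541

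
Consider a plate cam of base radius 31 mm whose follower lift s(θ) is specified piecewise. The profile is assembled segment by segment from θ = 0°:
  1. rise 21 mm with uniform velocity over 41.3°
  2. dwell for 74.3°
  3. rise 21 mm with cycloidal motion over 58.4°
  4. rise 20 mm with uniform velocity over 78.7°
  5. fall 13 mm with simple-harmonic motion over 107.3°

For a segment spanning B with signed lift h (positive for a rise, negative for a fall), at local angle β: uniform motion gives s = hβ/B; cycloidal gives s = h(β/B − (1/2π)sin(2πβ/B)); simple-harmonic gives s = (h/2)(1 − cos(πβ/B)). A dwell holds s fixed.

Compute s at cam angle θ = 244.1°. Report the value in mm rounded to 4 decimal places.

seg 1 [0°–41.3°] uniform, h=21: full span → s += 21 → s = 21.0000
seg 2 [41.3°–115.6°] dwell: s stays 21.0000
seg 3 [115.6°–174°] cycloidal, h=21: full span → s += 21 → s = 42.0000
seg 4 [174°–252.7°] uniform, h=20: θ=244.1° here. β=70.1, B=78.7. 20·70.1/78.7 = 17.8145 → s = 59.8145

59.8145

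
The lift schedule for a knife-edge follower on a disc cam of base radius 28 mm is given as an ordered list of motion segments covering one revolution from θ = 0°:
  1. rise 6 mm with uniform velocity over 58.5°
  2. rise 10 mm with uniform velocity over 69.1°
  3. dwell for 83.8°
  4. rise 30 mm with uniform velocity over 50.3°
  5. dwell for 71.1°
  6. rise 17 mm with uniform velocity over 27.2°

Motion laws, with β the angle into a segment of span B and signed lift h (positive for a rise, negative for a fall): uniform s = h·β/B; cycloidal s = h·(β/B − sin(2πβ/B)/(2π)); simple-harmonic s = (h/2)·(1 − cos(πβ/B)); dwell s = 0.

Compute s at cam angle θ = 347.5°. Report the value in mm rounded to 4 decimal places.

seg 1 [0°–58.5°] uniform, h=6: full span → s += 6 → s = 6.0000
seg 2 [58.5°–127.6°] uniform, h=10: full span → s += 10 → s = 16.0000
seg 3 [127.6°–211.4°] dwell: s stays 16.0000
seg 4 [211.4°–261.7°] uniform, h=30: full span → s += 30 → s = 46.0000
seg 5 [261.7°–332.8°] dwell: s stays 46.0000
seg 6 [332.8°–360°] uniform, h=17: θ=347.5° here. β=14.7, B=27.2. 17·14.7/27.2 = 9.1875 → s = 55.1875

55.1875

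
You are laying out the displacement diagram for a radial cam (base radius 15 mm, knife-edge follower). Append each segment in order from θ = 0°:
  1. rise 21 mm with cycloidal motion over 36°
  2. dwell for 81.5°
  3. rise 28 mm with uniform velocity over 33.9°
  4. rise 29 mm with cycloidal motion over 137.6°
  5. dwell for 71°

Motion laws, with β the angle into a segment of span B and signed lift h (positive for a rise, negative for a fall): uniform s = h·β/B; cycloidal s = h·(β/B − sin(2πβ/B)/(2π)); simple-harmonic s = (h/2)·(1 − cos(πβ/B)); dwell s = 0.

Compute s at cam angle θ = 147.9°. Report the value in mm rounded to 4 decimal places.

seg 1 [0°–36°] cycloidal, h=21: full span → s += 21 → s = 21.0000
seg 2 [36°–117.5°] dwell: s stays 21.0000
seg 3 [117.5°–151.4°] uniform, h=28: θ=147.9° here. β=30.4, B=33.9. 28·30.4/33.9 = 25.1091 → s = 46.1091

46.1091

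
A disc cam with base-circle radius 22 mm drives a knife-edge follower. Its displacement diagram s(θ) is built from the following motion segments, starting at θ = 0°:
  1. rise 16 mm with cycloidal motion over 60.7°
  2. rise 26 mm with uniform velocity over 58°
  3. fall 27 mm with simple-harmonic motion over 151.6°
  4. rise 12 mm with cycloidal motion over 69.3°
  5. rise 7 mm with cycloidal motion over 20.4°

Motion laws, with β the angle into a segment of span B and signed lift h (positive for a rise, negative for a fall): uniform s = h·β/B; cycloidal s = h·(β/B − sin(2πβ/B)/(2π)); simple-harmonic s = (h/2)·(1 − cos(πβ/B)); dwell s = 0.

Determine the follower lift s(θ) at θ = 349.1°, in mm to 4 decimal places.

seg 1 [0°–60.7°] cycloidal, h=16: full span → s += 16 → s = 16.0000
seg 2 [60.7°–118.7°] uniform, h=26: full span → s += 26 → s = 42.0000
seg 3 [118.7°–270.3°] simple-harmonic, h=-27: full span → s += -27 → s = 15.0000
seg 4 [270.3°–339.6°] cycloidal, h=12: full span → s += 12 → s = 27.0000
seg 5 [339.6°–360°] cycloidal, h=7: θ=349.1° here. β=9.5, B=20.4. 7·(0.4657 − sin(2π·0.4657)/(2π)) = 3.0215 → s = 30.0215

30.0215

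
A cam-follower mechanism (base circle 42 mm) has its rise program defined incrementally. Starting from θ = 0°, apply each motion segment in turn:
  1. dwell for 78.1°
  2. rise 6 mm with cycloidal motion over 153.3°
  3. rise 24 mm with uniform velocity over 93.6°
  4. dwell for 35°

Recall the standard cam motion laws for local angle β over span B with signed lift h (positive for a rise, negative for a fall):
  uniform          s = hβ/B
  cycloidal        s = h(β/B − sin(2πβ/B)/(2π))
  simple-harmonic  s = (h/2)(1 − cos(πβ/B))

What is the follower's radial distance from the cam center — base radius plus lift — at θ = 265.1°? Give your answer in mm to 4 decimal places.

seg 1 [0°–78.1°] dwell: s stays 0.0000
seg 2 [78.1°–231.4°] cycloidal, h=6: full span → s += 6 → s = 6.0000
seg 3 [231.4°–325°] uniform, h=24: θ=265.1° here. β=33.7, B=93.6. 24·33.7/93.6 = 8.6410 → s = 14.6410
radial distance = base radius + s = 42 + 14.6410 = 56.6410

56.6410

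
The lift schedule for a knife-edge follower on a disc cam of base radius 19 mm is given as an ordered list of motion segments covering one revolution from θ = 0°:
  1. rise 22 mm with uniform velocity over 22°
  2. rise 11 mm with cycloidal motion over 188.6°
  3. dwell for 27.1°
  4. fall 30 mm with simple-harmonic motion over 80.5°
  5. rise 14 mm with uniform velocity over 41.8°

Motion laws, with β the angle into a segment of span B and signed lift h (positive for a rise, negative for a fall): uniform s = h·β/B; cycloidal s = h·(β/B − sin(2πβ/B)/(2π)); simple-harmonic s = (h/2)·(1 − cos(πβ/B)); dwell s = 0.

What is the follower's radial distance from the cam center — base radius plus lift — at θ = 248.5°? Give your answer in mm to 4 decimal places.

seg 1 [0°–22°] uniform, h=22: full span → s += 22 → s = 22.0000
seg 2 [22°–210.6°] cycloidal, h=11: full span → s += 11 → s = 33.0000
seg 3 [210.6°–237.7°] dwell: s stays 33.0000
seg 4 [237.7°–318.2°] simple-harmonic, h=-30: θ=248.5° here. β=10.8, B=80.5. -30/2·(1 − cos(π·0.1342)) = -1.3127 → s = 31.6873
radial distance = base radius + s = 19 + 31.6873 = 50.6873

50.6873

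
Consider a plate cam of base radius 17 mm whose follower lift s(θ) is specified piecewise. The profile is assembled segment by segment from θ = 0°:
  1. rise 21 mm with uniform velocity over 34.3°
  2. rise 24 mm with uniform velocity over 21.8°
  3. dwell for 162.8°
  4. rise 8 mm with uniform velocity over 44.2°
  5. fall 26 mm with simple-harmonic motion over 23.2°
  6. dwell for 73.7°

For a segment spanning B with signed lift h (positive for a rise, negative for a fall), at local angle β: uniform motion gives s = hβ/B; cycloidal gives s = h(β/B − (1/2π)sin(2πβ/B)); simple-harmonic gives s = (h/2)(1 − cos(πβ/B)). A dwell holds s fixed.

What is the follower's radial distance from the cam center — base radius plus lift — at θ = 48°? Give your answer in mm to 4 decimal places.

seg 1 [0°–34.3°] uniform, h=21: full span → s += 21 → s = 21.0000
seg 2 [34.3°–56.1°] uniform, h=24: θ=48° here. β=13.7, B=21.8. 24·13.7/21.8 = 15.0826 → s = 36.0826
radial distance = base radius + s = 17 + 36.0826 = 53.0826

53.0826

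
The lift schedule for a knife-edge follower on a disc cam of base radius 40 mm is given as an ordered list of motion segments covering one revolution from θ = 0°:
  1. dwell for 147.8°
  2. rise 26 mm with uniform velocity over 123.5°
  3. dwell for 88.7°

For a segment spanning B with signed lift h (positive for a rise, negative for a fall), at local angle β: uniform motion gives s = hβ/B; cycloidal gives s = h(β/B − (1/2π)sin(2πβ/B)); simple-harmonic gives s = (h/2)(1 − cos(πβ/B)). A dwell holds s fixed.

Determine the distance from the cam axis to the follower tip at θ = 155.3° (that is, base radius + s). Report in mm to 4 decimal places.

seg 1 [0°–147.8°] dwell: s stays 0.0000
seg 2 [147.8°–271.3°] uniform, h=26: θ=155.3° here. β=7.5, B=123.5. 26·7.5/123.5 = 1.5789 → s = 1.5789
radial distance = base radius + s = 40 + 1.5789 = 41.5789

41.5789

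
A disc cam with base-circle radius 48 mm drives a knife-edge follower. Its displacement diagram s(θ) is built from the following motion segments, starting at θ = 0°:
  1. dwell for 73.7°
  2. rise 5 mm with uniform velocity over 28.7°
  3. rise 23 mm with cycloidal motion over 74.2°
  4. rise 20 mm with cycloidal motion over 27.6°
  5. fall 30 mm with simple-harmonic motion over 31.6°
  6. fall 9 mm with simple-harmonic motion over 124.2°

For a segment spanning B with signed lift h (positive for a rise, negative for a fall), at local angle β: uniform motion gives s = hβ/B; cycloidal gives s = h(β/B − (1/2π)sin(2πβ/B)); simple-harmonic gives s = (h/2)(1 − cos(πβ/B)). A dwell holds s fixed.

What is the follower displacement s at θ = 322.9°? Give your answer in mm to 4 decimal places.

seg 1 [0°–73.7°] dwell: s stays 0.0000
seg 2 [73.7°–102.4°] uniform, h=5: full span → s += 5 → s = 5.0000
seg 3 [102.4°–176.6°] cycloidal, h=23: full span → s += 23 → s = 28.0000
seg 4 [176.6°–204.2°] cycloidal, h=20: full span → s += 20 → s = 48.0000
seg 5 [204.2°–235.8°] simple-harmonic, h=-30: full span → s += -30 → s = 18.0000
seg 6 [235.8°–360°] simple-harmonic, h=-9: θ=322.9° here. β=87.1, B=124.2. -9/2·(1 − cos(π·0.7013)) = -7.1597 → s = 10.8403

10.8403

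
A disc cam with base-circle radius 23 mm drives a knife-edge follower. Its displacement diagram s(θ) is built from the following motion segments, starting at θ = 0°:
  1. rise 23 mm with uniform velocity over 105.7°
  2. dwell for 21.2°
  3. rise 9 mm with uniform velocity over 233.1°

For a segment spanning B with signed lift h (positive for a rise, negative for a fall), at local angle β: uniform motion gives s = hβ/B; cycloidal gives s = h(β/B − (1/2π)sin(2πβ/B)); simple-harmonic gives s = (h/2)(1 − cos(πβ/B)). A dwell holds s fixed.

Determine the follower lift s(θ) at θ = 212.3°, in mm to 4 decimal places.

seg 1 [0°–105.7°] uniform, h=23: full span → s += 23 → s = 23.0000
seg 2 [105.7°–126.9°] dwell: s stays 23.0000
seg 3 [126.9°–360°] uniform, h=9: θ=212.3° here. β=85.4, B=233.1. 9·85.4/233.1 = 3.2973 → s = 26.2973

26.2973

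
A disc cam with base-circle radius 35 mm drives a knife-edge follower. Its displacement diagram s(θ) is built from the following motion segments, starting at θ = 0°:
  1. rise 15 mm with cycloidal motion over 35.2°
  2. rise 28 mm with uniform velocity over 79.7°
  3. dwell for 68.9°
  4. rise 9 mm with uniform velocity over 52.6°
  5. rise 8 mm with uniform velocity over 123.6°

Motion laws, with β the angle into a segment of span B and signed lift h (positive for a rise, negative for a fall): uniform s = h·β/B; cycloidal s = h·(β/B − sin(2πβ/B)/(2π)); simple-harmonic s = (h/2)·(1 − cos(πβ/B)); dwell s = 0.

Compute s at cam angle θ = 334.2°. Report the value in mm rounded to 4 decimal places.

seg 1 [0°–35.2°] cycloidal, h=15: full span → s += 15 → s = 15.0000
seg 2 [35.2°–114.9°] uniform, h=28: full span → s += 28 → s = 43.0000
seg 3 [114.9°–183.8°] dwell: s stays 43.0000
seg 4 [183.8°–236.4°] uniform, h=9: full span → s += 9 → s = 52.0000
seg 5 [236.4°–360°] uniform, h=8: θ=334.2° here. β=97.8, B=123.6. 8·97.8/123.6 = 6.3301 → s = 58.3301

58.3301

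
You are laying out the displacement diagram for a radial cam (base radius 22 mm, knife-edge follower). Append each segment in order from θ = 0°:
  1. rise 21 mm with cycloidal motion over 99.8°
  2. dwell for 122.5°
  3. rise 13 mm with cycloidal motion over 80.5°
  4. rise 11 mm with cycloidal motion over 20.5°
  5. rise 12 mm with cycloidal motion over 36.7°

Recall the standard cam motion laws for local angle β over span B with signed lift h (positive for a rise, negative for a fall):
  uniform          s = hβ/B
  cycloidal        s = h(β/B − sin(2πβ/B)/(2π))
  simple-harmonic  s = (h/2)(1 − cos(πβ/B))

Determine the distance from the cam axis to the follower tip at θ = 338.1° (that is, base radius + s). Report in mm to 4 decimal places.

seg 1 [0°–99.8°] cycloidal, h=21: full span → s += 21 → s = 21.0000
seg 2 [99.8°–222.3°] dwell: s stays 21.0000
seg 3 [222.3°–302.8°] cycloidal, h=13: full span → s += 13 → s = 34.0000
seg 4 [302.8°–323.3°] cycloidal, h=11: full span → s += 11 → s = 45.0000
seg 5 [323.3°–360°] cycloidal, h=12: θ=338.1° here. β=14.8, B=36.7. 12·(0.4033 − sin(2π·0.4033)/(2π)) = 3.7486 → s = 48.7486
radial distance = base radius + s = 22 + 48.7486 = 70.7486

70.7486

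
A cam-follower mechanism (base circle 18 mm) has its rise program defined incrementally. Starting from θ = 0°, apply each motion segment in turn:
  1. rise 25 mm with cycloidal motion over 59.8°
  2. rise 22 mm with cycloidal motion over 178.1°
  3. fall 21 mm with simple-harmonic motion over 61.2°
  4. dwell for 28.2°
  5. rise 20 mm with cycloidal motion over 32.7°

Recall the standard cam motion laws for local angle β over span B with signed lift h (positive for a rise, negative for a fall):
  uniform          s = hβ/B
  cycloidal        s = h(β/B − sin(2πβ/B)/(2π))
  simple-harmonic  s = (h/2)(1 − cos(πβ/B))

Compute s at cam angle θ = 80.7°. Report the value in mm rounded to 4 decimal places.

seg 1 [0°–59.8°] cycloidal, h=25: full span → s += 25 → s = 25.0000
seg 2 [59.8°–237.9°] cycloidal, h=22: θ=80.7° here. β=20.9, B=178.1. 22·(0.1173 − sin(2π·0.1173)/(2π)) = 0.2276 → s = 25.2276

25.2276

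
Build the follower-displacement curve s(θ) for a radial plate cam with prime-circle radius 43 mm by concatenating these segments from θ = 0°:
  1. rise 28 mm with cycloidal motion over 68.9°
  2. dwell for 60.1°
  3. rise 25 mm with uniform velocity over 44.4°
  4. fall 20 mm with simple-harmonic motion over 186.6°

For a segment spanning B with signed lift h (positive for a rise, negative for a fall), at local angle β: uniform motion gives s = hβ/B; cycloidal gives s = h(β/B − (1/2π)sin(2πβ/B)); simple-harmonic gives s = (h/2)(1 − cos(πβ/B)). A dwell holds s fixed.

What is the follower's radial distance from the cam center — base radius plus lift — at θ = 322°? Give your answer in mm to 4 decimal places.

seg 1 [0°–68.9°] cycloidal, h=28: full span → s += 28 → s = 28.0000
seg 2 [68.9°–129°] dwell: s stays 28.0000
seg 3 [129°–173.4°] uniform, h=25: full span → s += 25 → s = 53.0000
seg 4 [173.4°–360°] simple-harmonic, h=-20: θ=322° here. β=148.6, B=186.6. -20/2·(1 − cos(π·0.7964)) = -18.0223 → s = 34.9777
radial distance = base radius + s = 43 + 34.9777 = 77.9777

77.9777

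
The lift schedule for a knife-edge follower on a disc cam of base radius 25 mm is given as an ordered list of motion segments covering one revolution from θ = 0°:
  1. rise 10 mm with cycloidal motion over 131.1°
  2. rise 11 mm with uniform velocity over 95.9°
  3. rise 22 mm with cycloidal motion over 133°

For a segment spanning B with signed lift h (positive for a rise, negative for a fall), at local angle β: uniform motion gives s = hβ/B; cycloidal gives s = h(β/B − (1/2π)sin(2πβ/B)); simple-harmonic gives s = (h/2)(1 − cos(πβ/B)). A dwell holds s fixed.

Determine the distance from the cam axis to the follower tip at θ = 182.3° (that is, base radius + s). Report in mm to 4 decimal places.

seg 1 [0°–131.1°] cycloidal, h=10: full span → s += 10 → s = 10.0000
seg 2 [131.1°–227°] uniform, h=11: θ=182.3° here. β=51.2, B=95.9. 11·51.2/95.9 = 5.8728 → s = 15.8728
radial distance = base radius + s = 25 + 15.8728 = 40.8728

40.8728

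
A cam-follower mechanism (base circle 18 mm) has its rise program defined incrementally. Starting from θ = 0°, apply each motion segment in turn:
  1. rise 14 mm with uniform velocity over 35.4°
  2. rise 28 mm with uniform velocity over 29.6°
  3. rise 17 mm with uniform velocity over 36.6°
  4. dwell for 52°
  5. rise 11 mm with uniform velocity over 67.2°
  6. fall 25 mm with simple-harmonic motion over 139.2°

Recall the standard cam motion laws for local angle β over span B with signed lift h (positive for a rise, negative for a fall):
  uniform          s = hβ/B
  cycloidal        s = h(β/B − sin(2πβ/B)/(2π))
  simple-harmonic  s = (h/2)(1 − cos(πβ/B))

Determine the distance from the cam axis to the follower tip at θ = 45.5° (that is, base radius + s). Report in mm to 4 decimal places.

seg 1 [0°–35.4°] uniform, h=14: full span → s += 14 → s = 14.0000
seg 2 [35.4°–65°] uniform, h=28: θ=45.5° here. β=10.1, B=29.6. 28·10.1/29.6 = 9.5541 → s = 23.5541
radial distance = base radius + s = 18 + 23.5541 = 41.5541

41.5541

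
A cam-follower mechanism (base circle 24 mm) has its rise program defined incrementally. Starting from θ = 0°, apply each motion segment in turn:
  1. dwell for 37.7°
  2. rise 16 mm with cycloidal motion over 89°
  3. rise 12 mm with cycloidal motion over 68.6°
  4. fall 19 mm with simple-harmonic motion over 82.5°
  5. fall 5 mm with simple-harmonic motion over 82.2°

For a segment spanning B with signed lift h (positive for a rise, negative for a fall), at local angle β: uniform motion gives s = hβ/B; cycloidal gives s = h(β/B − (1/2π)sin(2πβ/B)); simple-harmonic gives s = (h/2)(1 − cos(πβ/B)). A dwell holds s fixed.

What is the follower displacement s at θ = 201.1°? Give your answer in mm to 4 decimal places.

seg 1 [0°–37.7°] dwell: s stays 0.0000
seg 2 [37.7°–126.7°] cycloidal, h=16: full span → s += 16 → s = 16.0000
seg 3 [126.7°–195.3°] cycloidal, h=12: full span → s += 12 → s = 28.0000
seg 4 [195.3°–277.8°] simple-harmonic, h=-19: θ=201.1° here. β=5.8, B=82.5. -19/2·(1 − cos(π·0.0703)) = -0.2308 → s = 27.7692

27.7692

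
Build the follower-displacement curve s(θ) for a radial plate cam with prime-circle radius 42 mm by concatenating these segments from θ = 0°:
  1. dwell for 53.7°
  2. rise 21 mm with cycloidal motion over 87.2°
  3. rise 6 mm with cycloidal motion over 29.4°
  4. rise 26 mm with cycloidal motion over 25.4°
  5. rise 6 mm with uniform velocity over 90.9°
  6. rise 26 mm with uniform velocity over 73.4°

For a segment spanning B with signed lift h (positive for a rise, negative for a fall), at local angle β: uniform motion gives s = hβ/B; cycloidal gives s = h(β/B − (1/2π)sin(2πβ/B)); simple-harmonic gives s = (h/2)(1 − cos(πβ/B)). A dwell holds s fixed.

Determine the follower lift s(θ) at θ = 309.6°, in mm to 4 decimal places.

seg 1 [0°–53.7°] dwell: s stays 0.0000
seg 2 [53.7°–140.9°] cycloidal, h=21: full span → s += 21 → s = 21.0000
seg 3 [140.9°–170.3°] cycloidal, h=6: full span → s += 6 → s = 27.0000
seg 4 [170.3°–195.7°] cycloidal, h=26: full span → s += 26 → s = 53.0000
seg 5 [195.7°–286.6°] uniform, h=6: full span → s += 6 → s = 59.0000
seg 6 [286.6°–360°] uniform, h=26: θ=309.6° here. β=23, B=73.4. 26·23/73.4 = 8.1471 → s = 67.1471

67.1471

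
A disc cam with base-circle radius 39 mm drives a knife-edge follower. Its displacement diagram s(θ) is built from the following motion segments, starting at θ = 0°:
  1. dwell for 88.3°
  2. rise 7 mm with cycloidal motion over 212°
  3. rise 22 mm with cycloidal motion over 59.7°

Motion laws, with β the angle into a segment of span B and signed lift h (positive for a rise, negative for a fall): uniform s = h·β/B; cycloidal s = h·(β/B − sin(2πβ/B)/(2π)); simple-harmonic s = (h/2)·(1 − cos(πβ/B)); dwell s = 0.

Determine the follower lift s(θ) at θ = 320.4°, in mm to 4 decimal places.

seg 1 [0°–88.3°] dwell: s stays 0.0000
seg 2 [88.3°–300.3°] cycloidal, h=7: full span → s += 7 → s = 7.0000
seg 3 [300.3°–360°] cycloidal, h=22: θ=320.4° here. β=20.1, B=59.7. 22·(0.3367 − sin(2π·0.3367)/(2π)) = 4.4122 → s = 11.4122

11.4122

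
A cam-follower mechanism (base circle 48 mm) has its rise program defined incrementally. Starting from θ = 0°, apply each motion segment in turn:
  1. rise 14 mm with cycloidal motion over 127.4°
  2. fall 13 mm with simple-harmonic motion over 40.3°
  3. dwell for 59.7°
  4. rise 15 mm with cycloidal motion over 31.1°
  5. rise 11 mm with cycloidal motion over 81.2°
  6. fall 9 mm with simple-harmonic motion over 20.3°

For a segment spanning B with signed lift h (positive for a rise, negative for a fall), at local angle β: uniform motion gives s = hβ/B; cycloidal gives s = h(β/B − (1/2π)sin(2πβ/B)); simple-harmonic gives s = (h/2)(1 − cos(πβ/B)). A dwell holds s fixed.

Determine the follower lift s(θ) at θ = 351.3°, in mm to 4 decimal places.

seg 1 [0°–127.4°] cycloidal, h=14: full span → s += 14 → s = 14.0000
seg 2 [127.4°–167.7°] simple-harmonic, h=-13: full span → s += -13 → s = 1.0000
seg 3 [167.7°–227.4°] dwell: s stays 1.0000
seg 4 [227.4°–258.5°] cycloidal, h=15: full span → s += 15 → s = 16.0000
seg 5 [258.5°–339.7°] cycloidal, h=11: full span → s += 11 → s = 27.0000
seg 6 [339.7°–360°] simple-harmonic, h=-9: θ=351.3° here. β=11.6, B=20.3. -9/2·(1 − cos(π·0.5714)) = -5.5013 → s = 21.4987

21.4987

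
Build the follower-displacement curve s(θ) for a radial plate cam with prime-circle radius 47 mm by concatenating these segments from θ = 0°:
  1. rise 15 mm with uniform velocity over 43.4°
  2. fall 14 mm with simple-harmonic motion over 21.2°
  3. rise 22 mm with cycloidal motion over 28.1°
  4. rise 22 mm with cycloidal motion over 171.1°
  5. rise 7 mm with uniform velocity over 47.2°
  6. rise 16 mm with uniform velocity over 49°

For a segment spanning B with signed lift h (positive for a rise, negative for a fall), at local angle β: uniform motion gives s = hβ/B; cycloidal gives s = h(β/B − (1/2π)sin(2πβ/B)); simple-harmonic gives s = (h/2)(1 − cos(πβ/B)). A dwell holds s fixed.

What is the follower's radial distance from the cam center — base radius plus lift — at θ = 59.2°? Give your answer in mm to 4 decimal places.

seg 1 [0°–43.4°] uniform, h=15: full span → s += 15 → s = 15.0000
seg 2 [43.4°–64.6°] simple-harmonic, h=-14: θ=59.2° here. β=15.8, B=21.2. -14/2·(1 − cos(π·0.7453)) = -11.8759 → s = 3.1241
radial distance = base radius + s = 47 + 3.1241 = 50.1241

50.1241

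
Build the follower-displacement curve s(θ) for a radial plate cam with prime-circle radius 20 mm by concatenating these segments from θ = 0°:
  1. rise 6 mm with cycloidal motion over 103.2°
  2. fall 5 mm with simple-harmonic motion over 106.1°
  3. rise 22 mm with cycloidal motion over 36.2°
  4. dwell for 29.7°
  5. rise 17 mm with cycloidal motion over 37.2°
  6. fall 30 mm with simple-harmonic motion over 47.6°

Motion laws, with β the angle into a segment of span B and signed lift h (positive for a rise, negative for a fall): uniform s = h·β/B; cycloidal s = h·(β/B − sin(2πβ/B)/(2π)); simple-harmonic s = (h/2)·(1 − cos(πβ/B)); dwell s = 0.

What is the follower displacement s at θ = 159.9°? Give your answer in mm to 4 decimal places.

seg 1 [0°–103.2°] cycloidal, h=6: full span → s += 6 → s = 6.0000
seg 2 [103.2°–209.3°] simple-harmonic, h=-5: θ=159.9° here. β=56.7, B=106.1. -5/2·(1 − cos(π·0.5344)) = -2.7697 → s = 3.2303

3.2303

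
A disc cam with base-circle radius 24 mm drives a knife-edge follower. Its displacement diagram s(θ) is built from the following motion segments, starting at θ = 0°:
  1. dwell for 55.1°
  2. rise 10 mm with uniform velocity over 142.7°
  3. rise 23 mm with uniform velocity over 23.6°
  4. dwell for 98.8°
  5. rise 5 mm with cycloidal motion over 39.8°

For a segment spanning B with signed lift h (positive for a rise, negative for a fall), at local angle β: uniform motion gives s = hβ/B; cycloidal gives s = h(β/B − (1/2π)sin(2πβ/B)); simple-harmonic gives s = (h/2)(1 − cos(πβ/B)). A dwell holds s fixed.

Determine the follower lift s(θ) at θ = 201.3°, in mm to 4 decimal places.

seg 1 [0°–55.1°] dwell: s stays 0.0000
seg 2 [55.1°–197.8°] uniform, h=10: full span → s += 10 → s = 10.0000
seg 3 [197.8°–221.4°] uniform, h=23: θ=201.3° here. β=3.5, B=23.6. 23·3.5/23.6 = 3.4110 → s = 13.4110

13.4110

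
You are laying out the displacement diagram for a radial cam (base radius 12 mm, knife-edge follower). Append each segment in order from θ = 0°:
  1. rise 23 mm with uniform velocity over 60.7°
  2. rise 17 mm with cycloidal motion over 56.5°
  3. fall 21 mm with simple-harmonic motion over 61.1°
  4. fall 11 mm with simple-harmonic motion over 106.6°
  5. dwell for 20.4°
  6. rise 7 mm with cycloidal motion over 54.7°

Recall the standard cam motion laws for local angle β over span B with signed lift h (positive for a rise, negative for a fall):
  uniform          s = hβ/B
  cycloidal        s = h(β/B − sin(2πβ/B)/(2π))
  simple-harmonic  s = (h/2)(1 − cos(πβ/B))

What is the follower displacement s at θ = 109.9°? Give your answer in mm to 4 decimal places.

seg 1 [0°–60.7°] uniform, h=23: full span → s += 23 → s = 23.0000
seg 2 [60.7°–117.2°] cycloidal, h=17: θ=109.9° here. β=49.2, B=56.5. 17·(0.8708 − sin(2π·0.8708)/(2π)) = 16.7666 → s = 39.7666

39.7666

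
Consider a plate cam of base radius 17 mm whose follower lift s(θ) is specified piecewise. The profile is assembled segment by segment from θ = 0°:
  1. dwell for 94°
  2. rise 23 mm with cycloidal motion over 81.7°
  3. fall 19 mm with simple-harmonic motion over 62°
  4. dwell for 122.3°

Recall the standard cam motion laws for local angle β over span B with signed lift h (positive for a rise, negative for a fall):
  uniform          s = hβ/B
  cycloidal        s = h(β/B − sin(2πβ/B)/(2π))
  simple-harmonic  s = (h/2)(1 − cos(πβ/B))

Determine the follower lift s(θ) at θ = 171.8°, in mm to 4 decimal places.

seg 1 [0°–94°] dwell: s stays 0.0000
seg 2 [94°–175.7°] cycloidal, h=23: θ=171.8° here. β=77.8, B=81.7. 23·(0.9523 − sin(2π·0.9523)/(2π)) = 22.9836 → s = 22.9836

22.9836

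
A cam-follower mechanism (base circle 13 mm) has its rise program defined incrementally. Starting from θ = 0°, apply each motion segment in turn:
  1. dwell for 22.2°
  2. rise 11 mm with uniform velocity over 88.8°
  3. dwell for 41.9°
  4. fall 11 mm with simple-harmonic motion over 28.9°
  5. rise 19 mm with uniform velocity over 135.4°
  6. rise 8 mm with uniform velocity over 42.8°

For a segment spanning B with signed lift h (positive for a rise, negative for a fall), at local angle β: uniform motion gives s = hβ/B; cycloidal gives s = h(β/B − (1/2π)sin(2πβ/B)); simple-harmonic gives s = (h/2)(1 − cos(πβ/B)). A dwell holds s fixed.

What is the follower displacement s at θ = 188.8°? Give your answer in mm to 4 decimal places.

seg 1 [0°–22.2°] dwell: s stays 0.0000
seg 2 [22.2°–111°] uniform, h=11: full span → s += 11 → s = 11.0000
seg 3 [111°–152.9°] dwell: s stays 11.0000
seg 4 [152.9°–181.8°] simple-harmonic, h=-11: full span → s += -11 → s = 0.0000
seg 5 [181.8°–317.2°] uniform, h=19: θ=188.8° here. β=7, B=135.4. 19·7/135.4 = 0.9823 → s = 0.9823

0.9823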